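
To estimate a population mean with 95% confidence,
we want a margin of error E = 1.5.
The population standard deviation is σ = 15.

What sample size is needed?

Answer: n = 385

Derivation:
z_0.025 = 1.960
n = (z×σ/E)² = (1.960×15/1.5)²
n = 384.1600
Round up: n = 385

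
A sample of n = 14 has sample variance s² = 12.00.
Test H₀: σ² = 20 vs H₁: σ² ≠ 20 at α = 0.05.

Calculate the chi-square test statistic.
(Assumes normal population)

Answer: χ² = 7.8000, fail to reject H₀

Derivation:
df = n - 1 = 13
χ² = (n-1)s²/σ₀² = 13×12.00/20 = 7.8000
Critical values: χ²_{0.975,13} = 5.009, χ²_{0.025,13} = 24.736
Rejection region: χ² < 5.009 or χ² > 24.736
Decision: fail to reject H₀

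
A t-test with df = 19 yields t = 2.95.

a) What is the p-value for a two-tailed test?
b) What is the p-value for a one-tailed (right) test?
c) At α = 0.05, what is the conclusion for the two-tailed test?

Answer: a) 0.0082, b) 0.0041, c) reject H₀

Derivation:
Using t-distribution with df = 19:
a) Two-tailed: p = 2×P(T > 2.95) = 0.0082
b) One-tailed: p = P(T > 2.95) = 0.0041
c) 0.0082 < 0.05, reject H₀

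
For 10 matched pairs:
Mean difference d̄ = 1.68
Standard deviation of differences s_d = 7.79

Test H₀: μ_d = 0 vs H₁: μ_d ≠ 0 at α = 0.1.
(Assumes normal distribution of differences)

df = n - 1 = 9
SE = s_d/√n = 7.79/√10 = 2.4634
t = d̄/SE = 1.68/2.4634 = 0.6820
Critical value: t_{0.05,9} = ±1.833
p-value ≈ 0.5124
Decision: fail to reject H₀

Answer: t = 0.6820, fail to reject H₀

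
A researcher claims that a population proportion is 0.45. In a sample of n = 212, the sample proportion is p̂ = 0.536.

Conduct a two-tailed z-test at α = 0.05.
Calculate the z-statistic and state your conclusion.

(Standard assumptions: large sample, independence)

Answer: z = 2.5170, reject H₀

Derivation:
H₀: p = 0.45, H₁: p ≠ 0.45
Standard error: SE = √(p₀(1-p₀)/n) = √(0.45×0.55/212) = 0.034168
z-statistic: z = (p̂ - p₀)/SE = (0.536 - 0.45)/0.034168 = 2.5170
Critical value: z_0.025 = ±1.960
p-value = 0.0118
Decision: reject H₀ at α = 0.05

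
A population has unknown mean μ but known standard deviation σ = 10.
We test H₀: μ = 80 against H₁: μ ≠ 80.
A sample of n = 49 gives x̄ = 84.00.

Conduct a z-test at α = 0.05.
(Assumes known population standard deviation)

Standard error: SE = σ/√n = 10/√49 = 1.4286
z-statistic: z = (x̄ - μ₀)/SE = (84.00 - 80)/1.4286 = 2.7999
Critical value: ±1.960
p-value = 0.0051
Decision: reject H₀

Answer: z = 2.7999, reject H₀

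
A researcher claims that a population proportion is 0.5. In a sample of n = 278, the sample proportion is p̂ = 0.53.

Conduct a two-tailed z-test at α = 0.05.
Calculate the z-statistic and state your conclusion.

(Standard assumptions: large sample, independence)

H₀: p = 0.5, H₁: p ≠ 0.5
Standard error: SE = √(p₀(1-p₀)/n) = √(0.5×0.5/278) = 0.029988
z-statistic: z = (p̂ - p₀)/SE = (0.53 - 0.5)/0.029988 = 1.0004
Critical value: z_0.025 = ±1.960
p-value = 0.3171
Decision: fail to reject H₀ at α = 0.05

Answer: z = 1.0004, fail to reject H₀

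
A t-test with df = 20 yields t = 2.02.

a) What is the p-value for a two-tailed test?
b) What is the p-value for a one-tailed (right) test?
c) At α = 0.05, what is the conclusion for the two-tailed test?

Using t-distribution with df = 20:
a) Two-tailed: p = 2×P(T > 2.02) = 0.0570
b) One-tailed: p = P(T > 2.02) = 0.0285
c) 0.0570 ≥ 0.05, fail to reject H₀

Answer: a) 0.0570, b) 0.0285, c) fail to reject H₀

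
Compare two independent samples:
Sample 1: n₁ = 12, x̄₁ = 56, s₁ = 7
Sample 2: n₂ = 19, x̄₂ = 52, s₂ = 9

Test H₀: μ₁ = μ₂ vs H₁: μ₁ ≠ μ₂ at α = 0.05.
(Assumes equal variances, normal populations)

Pooled variance: s²_p = [11×7² + 18×9²]/(29) = 68.8621
s_p = 8.2983
SE = s_p×√(1/n₁ + 1/n₂) = 8.2983×√(1/12 + 1/19) = 3.0599
t = (x̄₁ - x̄₂)/SE = (56 - 52)/3.0599 = 1.3072
df = 29, t-critical = ±2.045
Decision: fail to reject H₀

Answer: t = 1.3072, fail to reject H₀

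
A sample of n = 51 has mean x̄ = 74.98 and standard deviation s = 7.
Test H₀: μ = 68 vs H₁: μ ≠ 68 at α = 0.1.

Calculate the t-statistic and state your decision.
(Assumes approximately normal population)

df = n - 1 = 50
SE = s/√n = 7/√51 = 0.9802
t = (x̄ - μ₀)/SE = (74.98 - 68)/0.9802 = 7.1210
Critical value: t_{0.05,50} = ±1.676
p-value < 0.0001
Decision: reject H₀

Answer: t = 7.1210, reject H₀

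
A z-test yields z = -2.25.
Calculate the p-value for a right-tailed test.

Answer: p-value ≈ 0.9878

Derivation:
For z = -2.25:
p = P(Z > -2.25) = 1 - Φ(-2.25) = 0.9878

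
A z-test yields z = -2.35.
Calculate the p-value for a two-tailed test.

For z = -2.35:
p = 2×P(Z > |-2.35|) = 2×(1 - Φ(2.35)) = 0.0188

Answer: p-value ≈ 0.0188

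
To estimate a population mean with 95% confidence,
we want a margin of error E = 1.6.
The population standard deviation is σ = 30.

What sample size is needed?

Answer: n = 1351

Derivation:
z_0.025 = 1.960
n = (z×σ/E)² = (1.960×30/1.6)²
n = 1350.5625
Round up: n = 1351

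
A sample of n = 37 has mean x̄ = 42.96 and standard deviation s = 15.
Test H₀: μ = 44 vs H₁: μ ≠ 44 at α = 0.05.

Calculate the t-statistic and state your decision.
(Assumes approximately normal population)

df = n - 1 = 36
SE = s/√n = 15/√37 = 2.4660
t = (x̄ - μ₀)/SE = (42.96 - 44)/2.4660 = -0.4217
Critical value: t_{0.025,36} = ±2.028
p-value ≈ 0.6758
Decision: fail to reject H₀

Answer: t = -0.4217, fail to reject H₀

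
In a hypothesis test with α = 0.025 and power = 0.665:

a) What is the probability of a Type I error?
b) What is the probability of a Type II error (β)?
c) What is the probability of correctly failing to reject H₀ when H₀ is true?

Answer: a) 0.025, b) 0.335, c) 0.975

Derivation:
a) Type I error probability = α = 0.025
b) Power = P(reject H₀ | H₁ true) = 1 - β = 0.665, so Type II error probability = β = 1 - Power = 0.335
c) P(fail to reject H₀ | H₀ true) = 1 - α = 0.975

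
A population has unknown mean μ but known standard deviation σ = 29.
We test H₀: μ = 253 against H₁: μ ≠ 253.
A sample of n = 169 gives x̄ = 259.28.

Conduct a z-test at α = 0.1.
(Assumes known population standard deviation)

Standard error: SE = σ/√n = 29/√169 = 2.2308
z-statistic: z = (x̄ - μ₀)/SE = (259.28 - 253)/2.2308 = 2.8151
Critical value: ±1.645
p-value = 0.0049
Decision: reject H₀

Answer: z = 2.8151, reject H₀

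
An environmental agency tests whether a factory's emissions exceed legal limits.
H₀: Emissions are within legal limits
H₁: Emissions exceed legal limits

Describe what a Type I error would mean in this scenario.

Answer: Citing a compliant factory for excess emissions

Derivation:
A Type I error (probability α) occurs when we reject a true H₀.
A Type II error (probability β) occurs when we fail to reject a false H₀.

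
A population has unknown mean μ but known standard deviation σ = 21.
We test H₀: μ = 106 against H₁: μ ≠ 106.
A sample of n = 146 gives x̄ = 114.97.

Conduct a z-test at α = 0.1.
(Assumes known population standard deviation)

Standard error: SE = σ/√n = 21/√146 = 1.7380
z-statistic: z = (x̄ - μ₀)/SE = (114.97 - 106)/1.7380 = 5.1611
Critical value: ±1.645
p-value < 0.0001
Decision: reject H₀

Answer: z = 5.1611, reject H₀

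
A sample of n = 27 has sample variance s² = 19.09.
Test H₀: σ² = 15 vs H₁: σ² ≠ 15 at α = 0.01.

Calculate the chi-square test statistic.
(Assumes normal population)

Answer: χ² = 33.0893, fail to reject H₀

Derivation:
df = n - 1 = 26
χ² = (n-1)s²/σ₀² = 26×19.09/15 = 33.0893
Critical values: χ²_{0.995,26} = 11.160, χ²_{0.005,26} = 48.290
Rejection region: χ² < 11.160 or χ² > 48.290
Decision: fail to reject H₀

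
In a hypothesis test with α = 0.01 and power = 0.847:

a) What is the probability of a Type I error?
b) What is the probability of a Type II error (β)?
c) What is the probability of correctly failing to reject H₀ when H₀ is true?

a) Type I error probability = α = 0.01
b) Power = P(reject H₀ | H₁ true) = 1 - β = 0.847, so Type II error probability = β = 1 - Power = 0.153
c) P(fail to reject H₀ | H₀ true) = 1 - α = 0.99

Answer: a) 0.01, b) 0.153, c) 0.99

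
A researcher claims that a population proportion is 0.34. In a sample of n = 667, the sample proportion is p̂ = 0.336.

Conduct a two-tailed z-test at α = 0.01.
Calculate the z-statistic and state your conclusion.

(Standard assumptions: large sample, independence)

Answer: z = -0.2181, fail to reject H₀

Derivation:
H₀: p = 0.34, H₁: p ≠ 0.34
Standard error: SE = √(p₀(1-p₀)/n) = √(0.34×0.66/667) = 0.018342
z-statistic: z = (p̂ - p₀)/SE = (0.336 - 0.34)/0.018342 = -0.2181
Critical value: z_0.005 = ±2.576
p-value = 0.8274
Decision: fail to reject H₀ at α = 0.01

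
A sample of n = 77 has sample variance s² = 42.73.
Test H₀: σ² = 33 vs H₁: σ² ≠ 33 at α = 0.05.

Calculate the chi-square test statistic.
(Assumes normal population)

df = n - 1 = 76
χ² = (n-1)s²/σ₀² = 76×42.73/33 = 98.4085
Critical values: χ²_{0.975,76} = 53.782, χ²_{0.025,76} = 101.999
Rejection region: χ² < 53.782 or χ² > 101.999
Decision: fail to reject H₀

Answer: χ² = 98.4085, fail to reject H₀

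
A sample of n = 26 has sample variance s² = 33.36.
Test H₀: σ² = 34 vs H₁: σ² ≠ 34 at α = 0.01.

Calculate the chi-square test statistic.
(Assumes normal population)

Answer: χ² = 24.5294, fail to reject H₀

Derivation:
df = n - 1 = 25
χ² = (n-1)s²/σ₀² = 25×33.36/34 = 24.5294
Critical values: χ²_{0.995,25} = 10.520, χ²_{0.005,25} = 46.928
Rejection region: χ² < 10.520 or χ² > 46.928
Decision: fail to reject H₀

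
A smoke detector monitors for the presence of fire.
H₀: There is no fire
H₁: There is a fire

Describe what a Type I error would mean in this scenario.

Answer: The alarm sounds when there is no fire (false alarm)

Derivation:
Type I error: rejecting H₀ when it is actually true (false positive).
Type II error: failing to reject H₀ when H₁ is actually true (false negative).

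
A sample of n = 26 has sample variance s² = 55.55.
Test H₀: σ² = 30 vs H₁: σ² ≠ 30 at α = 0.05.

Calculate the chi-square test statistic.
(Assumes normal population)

df = n - 1 = 25
χ² = (n-1)s²/σ₀² = 25×55.55/30 = 46.2917
Critical values: χ²_{0.975,25} = 13.120, χ²_{0.025,25} = 40.646
Rejection region: χ² < 13.120 or χ² > 40.646
Decision: reject H₀

Answer: χ² = 46.2917, reject H₀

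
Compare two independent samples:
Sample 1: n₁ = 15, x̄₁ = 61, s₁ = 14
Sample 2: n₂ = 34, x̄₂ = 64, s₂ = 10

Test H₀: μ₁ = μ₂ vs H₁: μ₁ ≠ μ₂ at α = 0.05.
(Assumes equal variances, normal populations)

Pooled variance: s²_p = [14×14² + 33×10²]/(47) = 128.5957
s_p = 11.3400
SE = s_p×√(1/n₁ + 1/n₂) = 11.3400×√(1/15 + 1/34) = 3.5150
t = (x̄₁ - x̄₂)/SE = (61 - 64)/3.5150 = -0.8535
df = 47, t-critical = ±2.012
Decision: fail to reject H₀

Answer: t = -0.8535, fail to reject H₀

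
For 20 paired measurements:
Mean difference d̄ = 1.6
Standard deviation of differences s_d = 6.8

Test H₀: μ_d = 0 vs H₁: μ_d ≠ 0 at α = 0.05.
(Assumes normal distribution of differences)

df = n - 1 = 19
SE = s_d/√n = 6.8/√20 = 1.5205
t = d̄/SE = 1.6/1.5205 = 1.0523
Critical value: t_{0.025,19} = ±2.093
p-value ≈ 0.3059
Decision: fail to reject H₀

Answer: t = 1.0523, fail to reject H₀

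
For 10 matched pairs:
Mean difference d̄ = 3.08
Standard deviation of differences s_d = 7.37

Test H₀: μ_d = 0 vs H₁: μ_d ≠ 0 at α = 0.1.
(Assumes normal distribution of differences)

Answer: t = 1.3215, fail to reject H₀

Derivation:
df = n - 1 = 9
SE = s_d/√n = 7.37/√10 = 2.3306
t = d̄/SE = 3.08/2.3306 = 1.3215
Critical value: t_{0.05,9} = ±1.833
p-value ≈ 0.2189
Decision: fail to reject H₀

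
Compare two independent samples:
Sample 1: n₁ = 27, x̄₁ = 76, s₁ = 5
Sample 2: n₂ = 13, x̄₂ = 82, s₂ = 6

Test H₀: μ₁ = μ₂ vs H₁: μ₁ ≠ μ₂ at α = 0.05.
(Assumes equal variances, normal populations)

Answer: t = -3.3307, reject H₀

Derivation:
Pooled variance: s²_p = [26×5² + 12×6²]/(38) = 28.4737
s_p = 5.3361
SE = s_p×√(1/n₁ + 1/n₂) = 5.3361×√(1/27 + 1/13) = 1.8014
t = (x̄₁ - x̄₂)/SE = (76 - 82)/1.8014 = -3.3307
df = 38, t-critical = ±2.024
Decision: reject H₀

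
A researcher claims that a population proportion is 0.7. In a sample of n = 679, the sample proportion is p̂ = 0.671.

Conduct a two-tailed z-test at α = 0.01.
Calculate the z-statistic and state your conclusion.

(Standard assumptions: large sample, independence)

H₀: p = 0.7, H₁: p ≠ 0.7
Standard error: SE = √(p₀(1-p₀)/n) = √(0.7×0.3/679) = 0.017586
z-statistic: z = (p̂ - p₀)/SE = (0.671 - 0.7)/0.017586 = -1.6490
Critical value: z_0.005 = ±2.576
p-value = 0.0991
Decision: fail to reject H₀ at α = 0.01

Answer: z = -1.6490, fail to reject H₀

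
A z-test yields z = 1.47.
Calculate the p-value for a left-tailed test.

For z = 1.47:
p = P(Z < 1.47) = Φ(1.47) = 0.9292

Answer: p-value ≈ 0.9292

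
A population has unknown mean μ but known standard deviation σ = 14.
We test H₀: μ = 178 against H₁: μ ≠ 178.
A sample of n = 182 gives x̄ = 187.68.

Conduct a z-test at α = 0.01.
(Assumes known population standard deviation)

Answer: z = 9.3283, reject H₀

Derivation:
Standard error: SE = σ/√n = 14/√182 = 1.0377
z-statistic: z = (x̄ - μ₀)/SE = (187.68 - 178)/1.0377 = 9.3283
Critical value: ±2.576
p-value < 0.0001
Decision: reject H₀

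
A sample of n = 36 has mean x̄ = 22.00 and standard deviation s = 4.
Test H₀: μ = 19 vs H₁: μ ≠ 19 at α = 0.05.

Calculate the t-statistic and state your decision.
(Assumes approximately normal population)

Answer: t = 4.4998, reject H₀

Derivation:
df = n - 1 = 35
SE = s/√n = 4/√36 = 0.6667
t = (x̄ - μ₀)/SE = (22.00 - 19)/0.6667 = 4.4998
Critical value: t_{0.025,35} = ±2.030
p-value ≈ 0.0001
Decision: reject H₀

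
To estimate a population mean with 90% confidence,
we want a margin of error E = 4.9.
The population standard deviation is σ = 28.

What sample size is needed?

z_0.05 = 1.645
n = (z×σ/E)² = (1.645×28/4.9)²
n = 88.3600
Round up: n = 89

Answer: n = 89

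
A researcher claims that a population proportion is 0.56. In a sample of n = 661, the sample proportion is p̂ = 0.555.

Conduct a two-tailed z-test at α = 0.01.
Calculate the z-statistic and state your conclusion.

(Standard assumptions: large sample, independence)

Answer: z = -0.2590, fail to reject H₀

Derivation:
H₀: p = 0.56, H₁: p ≠ 0.56
Standard error: SE = √(p₀(1-p₀)/n) = √(0.56×0.44/661) = 0.019307
z-statistic: z = (p̂ - p₀)/SE = (0.555 - 0.56)/0.019307 = -0.2590
Critical value: z_0.005 = ±2.576
p-value = 0.7956
Decision: fail to reject H₀ at α = 0.01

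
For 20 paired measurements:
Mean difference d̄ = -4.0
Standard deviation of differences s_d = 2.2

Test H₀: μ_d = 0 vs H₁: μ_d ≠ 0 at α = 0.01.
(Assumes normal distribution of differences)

Answer: t = -8.1317, reject H₀

Derivation:
df = n - 1 = 19
SE = s_d/√n = 2.2/√20 = 0.4919
t = d̄/SE = -4.0/0.4919 = -8.1317
Critical value: t_{0.005,19} = ±2.861
p-value < 0.0001
Decision: reject H₀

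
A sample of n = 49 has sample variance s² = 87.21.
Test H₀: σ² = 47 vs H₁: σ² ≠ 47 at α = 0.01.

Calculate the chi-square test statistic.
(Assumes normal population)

Answer: χ² = 89.0655, reject H₀

Derivation:
df = n - 1 = 48
χ² = (n-1)s²/σ₀² = 48×87.21/47 = 89.0655
Critical values: χ²_{0.995,48} = 26.511, χ²_{0.005,48} = 76.969
Rejection region: χ² < 26.511 or χ² > 76.969
Decision: reject H₀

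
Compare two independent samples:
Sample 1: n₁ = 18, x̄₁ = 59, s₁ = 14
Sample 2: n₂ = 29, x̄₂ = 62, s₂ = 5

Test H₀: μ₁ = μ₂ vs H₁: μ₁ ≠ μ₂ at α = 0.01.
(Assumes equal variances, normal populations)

Pooled variance: s²_p = [17×14² + 28×5²]/(45) = 89.6000
s_p = 9.4657
SE = s_p×√(1/n₁ + 1/n₂) = 9.4657×√(1/18 + 1/29) = 2.8403
t = (x̄₁ - x̄₂)/SE = (59 - 62)/2.8403 = -1.0562
df = 45, t-critical = ±2.690
Decision: fail to reject H₀

Answer: t = -1.0562, fail to reject H₀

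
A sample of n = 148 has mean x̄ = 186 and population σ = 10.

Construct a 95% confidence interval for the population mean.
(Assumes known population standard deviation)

Confidence level: 95%, α = 0.05
z_0.025 = 1.960
SE = σ/√n = 10/√148 = 0.8220
Margin of error = 1.960 × 0.8220 = 1.6111
CI: x̄ ± margin = 186 ± 1.6111
CI: (184.3889, 187.6111)

Answer: (184.3889, 187.6111)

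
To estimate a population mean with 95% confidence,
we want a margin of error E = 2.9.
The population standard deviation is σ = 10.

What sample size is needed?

Answer: n = 46

Derivation:
z_0.025 = 1.960
n = (z×σ/E)² = (1.960×10/2.9)²
n = 45.6790
Round up: n = 46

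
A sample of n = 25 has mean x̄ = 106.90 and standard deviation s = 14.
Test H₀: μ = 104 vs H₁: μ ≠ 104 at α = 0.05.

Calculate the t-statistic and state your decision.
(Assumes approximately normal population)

Answer: t = 1.0357, fail to reject H₀

Derivation:
df = n - 1 = 24
SE = s/√n = 14/√25 = 2.8000
t = (x̄ - μ₀)/SE = (106.90 - 104)/2.8000 = 1.0357
Critical value: t_{0.025,24} = ±2.064
p-value ≈ 0.3107
Decision: fail to reject H₀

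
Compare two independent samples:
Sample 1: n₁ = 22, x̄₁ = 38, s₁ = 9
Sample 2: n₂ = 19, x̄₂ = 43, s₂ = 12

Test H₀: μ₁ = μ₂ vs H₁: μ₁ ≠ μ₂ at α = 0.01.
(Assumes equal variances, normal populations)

Pooled variance: s²_p = [21×9² + 18×12²]/(39) = 110.0769
s_p = 10.4918
SE = s_p×√(1/n₁ + 1/n₂) = 10.4918×√(1/22 + 1/19) = 3.2859
t = (x̄₁ - x̄₂)/SE = (38 - 43)/3.2859 = -1.5217
df = 39, t-critical = ±2.708
Decision: fail to reject H₀

Answer: t = -1.5217, fail to reject H₀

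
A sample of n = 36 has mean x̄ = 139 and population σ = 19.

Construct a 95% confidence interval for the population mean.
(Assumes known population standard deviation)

Confidence level: 95%, α = 0.05
z_0.025 = 1.960
SE = σ/√n = 19/√36 = 3.1667
Margin of error = 1.960 × 3.1667 = 6.2067
CI: x̄ ± margin = 139 ± 6.2067
CI: (132.7933, 145.2067)

Answer: (132.7933, 145.2067)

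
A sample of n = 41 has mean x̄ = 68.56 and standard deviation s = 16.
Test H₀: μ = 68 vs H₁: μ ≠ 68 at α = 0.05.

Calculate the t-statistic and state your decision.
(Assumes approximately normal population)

Answer: t = 0.2241, fail to reject H₀

Derivation:
df = n - 1 = 40
SE = s/√n = 16/√41 = 2.4988
t = (x̄ - μ₀)/SE = (68.56 - 68)/2.4988 = 0.2241
Critical value: t_{0.025,40} = ±2.021
p-value ≈ 0.8238
Decision: fail to reject H₀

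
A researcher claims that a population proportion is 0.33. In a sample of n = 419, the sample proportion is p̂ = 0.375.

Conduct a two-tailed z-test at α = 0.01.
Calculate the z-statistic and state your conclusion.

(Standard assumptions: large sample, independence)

Answer: z = 1.9590, fail to reject H₀

Derivation:
H₀: p = 0.33, H₁: p ≠ 0.33
Standard error: SE = √(p₀(1-p₀)/n) = √(0.33×0.67/419) = 0.022971
z-statistic: z = (p̂ - p₀)/SE = (0.375 - 0.33)/0.022971 = 1.9590
Critical value: z_0.005 = ±2.576
p-value = 0.0501
Decision: fail to reject H₀ at α = 0.01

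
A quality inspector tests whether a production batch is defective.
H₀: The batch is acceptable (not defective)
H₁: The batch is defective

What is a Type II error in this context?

Answer: Shipping a defective batch to customers

Derivation:
Type I error: rejecting H₀ when it is actually true (false positive).
Type II error: failing to reject H₀ when H₁ is actually true (false negative).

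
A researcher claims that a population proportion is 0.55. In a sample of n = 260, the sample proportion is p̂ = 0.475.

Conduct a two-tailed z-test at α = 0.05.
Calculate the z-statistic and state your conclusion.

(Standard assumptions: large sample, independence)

H₀: p = 0.55, H₁: p ≠ 0.55
Standard error: SE = √(p₀(1-p₀)/n) = √(0.55×0.45/260) = 0.030853
z-statistic: z = (p̂ - p₀)/SE = (0.475 - 0.55)/0.030853 = -2.4309
Critical value: z_0.025 = ±1.960
p-value = 0.0151
Decision: reject H₀ at α = 0.05

Answer: z = -2.4309, reject H₀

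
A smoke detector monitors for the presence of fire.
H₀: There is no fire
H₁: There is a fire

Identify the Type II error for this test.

Type I error (α): Rejecting H₀ when H₀ is true
Type II error (β): Failing to reject H₀ when H₁ is true

Answer: The alarm fails to sound when there actually is a fire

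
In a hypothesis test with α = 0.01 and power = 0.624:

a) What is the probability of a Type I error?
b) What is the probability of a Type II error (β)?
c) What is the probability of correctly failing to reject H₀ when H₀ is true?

Answer: a) 0.01, b) 0.376, c) 0.99

Derivation:
a) Type I error probability = α = 0.01
b) Power = P(reject H₀ | H₁ true) = 1 - β = 0.624, so Type II error probability = β = 1 - Power = 0.376
c) P(fail to reject H₀ | H₀ true) = 1 - α = 0.99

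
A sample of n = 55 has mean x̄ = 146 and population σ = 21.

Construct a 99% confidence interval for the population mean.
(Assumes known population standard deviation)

Answer: (138.7058, 153.2942)

Derivation:
Confidence level: 99%, α = 0.01
z_0.005 = 2.576
SE = σ/√n = 21/√55 = 2.8316
Margin of error = 2.576 × 2.8316 = 7.2942
CI: x̄ ± margin = 146 ± 7.2942
CI: (138.7058, 153.2942)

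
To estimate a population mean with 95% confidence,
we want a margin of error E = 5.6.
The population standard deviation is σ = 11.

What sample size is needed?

Answer: n = 15

Derivation:
z_0.025 = 1.960
n = (z×σ/E)² = (1.960×11/5.6)²
n = 14.8225
Round up: n = 15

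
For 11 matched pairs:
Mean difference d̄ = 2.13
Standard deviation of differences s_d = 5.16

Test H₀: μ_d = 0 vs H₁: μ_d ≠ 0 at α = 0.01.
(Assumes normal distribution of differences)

Answer: t = 1.3691, fail to reject H₀

Derivation:
df = n - 1 = 10
SE = s_d/√n = 5.16/√11 = 1.5558
t = d̄/SE = 2.13/1.5558 = 1.3691
Critical value: t_{0.005,10} = ±3.169
p-value ≈ 0.2009
Decision: fail to reject H₀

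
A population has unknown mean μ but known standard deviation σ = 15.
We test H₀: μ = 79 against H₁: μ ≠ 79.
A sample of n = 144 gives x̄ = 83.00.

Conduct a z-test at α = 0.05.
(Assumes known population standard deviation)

Standard error: SE = σ/√n = 15/√144 = 1.2500
z-statistic: z = (x̄ - μ₀)/SE = (83.00 - 79)/1.2500 = 3.2000
Critical value: ±1.960
p-value = 0.0014
Decision: reject H₀

Answer: z = 3.2000, reject H₀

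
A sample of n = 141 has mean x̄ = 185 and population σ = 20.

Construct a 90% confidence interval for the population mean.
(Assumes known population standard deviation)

Confidence level: 90%, α = 0.1
z_0.05 = 1.645
SE = σ/√n = 20/√141 = 1.6843
Margin of error = 1.645 × 1.6843 = 2.7707
CI: x̄ ± margin = 185 ± 2.7707
CI: (182.2293, 187.7707)

Answer: (182.2293, 187.7707)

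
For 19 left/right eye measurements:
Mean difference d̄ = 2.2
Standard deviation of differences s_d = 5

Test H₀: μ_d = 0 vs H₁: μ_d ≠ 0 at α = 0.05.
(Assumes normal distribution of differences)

Answer: t = 1.9179, fail to reject H₀

Derivation:
df = n - 1 = 18
SE = s_d/√n = 5/√19 = 1.1471
t = d̄/SE = 2.2/1.1471 = 1.9179
Critical value: t_{0.025,18} = ±2.101
p-value ≈ 0.0711
Decision: fail to reject H₀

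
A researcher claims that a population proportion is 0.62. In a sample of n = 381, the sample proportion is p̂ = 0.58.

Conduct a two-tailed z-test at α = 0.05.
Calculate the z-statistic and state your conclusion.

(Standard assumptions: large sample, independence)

Answer: z = -1.6086, fail to reject H₀

Derivation:
H₀: p = 0.62, H₁: p ≠ 0.62
Standard error: SE = √(p₀(1-p₀)/n) = √(0.62×0.38/381) = 0.024867
z-statistic: z = (p̂ - p₀)/SE = (0.58 - 0.62)/0.024867 = -1.6086
Critical value: z_0.025 = ±1.960
p-value = 0.1077
Decision: fail to reject H₀ at α = 0.05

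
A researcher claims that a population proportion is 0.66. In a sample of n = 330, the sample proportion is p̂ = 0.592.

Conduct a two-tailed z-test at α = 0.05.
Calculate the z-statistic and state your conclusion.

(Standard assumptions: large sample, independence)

H₀: p = 0.66, H₁: p ≠ 0.66
Standard error: SE = √(p₀(1-p₀)/n) = √(0.66×0.34/330) = 0.026077
z-statistic: z = (p̂ - p₀)/SE = (0.592 - 0.66)/0.026077 = -2.6077
Critical value: z_0.025 = ±1.960
p-value = 0.0091
Decision: reject H₀ at α = 0.05

Answer: z = -2.6077, reject H₀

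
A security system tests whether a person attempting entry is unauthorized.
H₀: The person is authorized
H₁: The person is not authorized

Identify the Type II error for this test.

Answer: Granting entry to an unauthorized person

Derivation:
Type I error (α): Rejecting H₀ when H₀ is true
Type II error (β): Failing to reject H₀ when H₁ is true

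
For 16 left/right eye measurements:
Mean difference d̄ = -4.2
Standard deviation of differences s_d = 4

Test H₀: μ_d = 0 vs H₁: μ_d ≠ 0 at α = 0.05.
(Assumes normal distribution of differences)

df = n - 1 = 15
SE = s_d/√n = 4/√16 = 1.0000
t = d̄/SE = -4.2/1.0000 = -4.2000
Critical value: t_{0.025,15} = ±2.131
p-value ≈ 0.0008
Decision: reject H₀

Answer: t = -4.2000, reject H₀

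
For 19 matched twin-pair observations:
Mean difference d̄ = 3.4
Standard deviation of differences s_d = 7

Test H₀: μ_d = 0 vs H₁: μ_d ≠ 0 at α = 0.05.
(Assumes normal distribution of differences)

Answer: t = 2.1172, reject H₀

Derivation:
df = n - 1 = 18
SE = s_d/√n = 7/√19 = 1.6059
t = d̄/SE = 3.4/1.6059 = 2.1172
Critical value: t_{0.025,18} = ±2.101
p-value ≈ 0.0484
Decision: reject H₀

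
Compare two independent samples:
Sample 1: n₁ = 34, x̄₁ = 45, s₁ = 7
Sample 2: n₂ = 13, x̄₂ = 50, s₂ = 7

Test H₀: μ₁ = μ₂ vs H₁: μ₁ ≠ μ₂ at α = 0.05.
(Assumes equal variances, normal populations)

Pooled variance: s²_p = [33×7² + 12×7²]/(45) = 49.0000
s_p = 7.0000
SE = s_p×√(1/n₁ + 1/n₂) = 7.0000×√(1/34 + 1/13) = 2.2826
t = (x̄₁ - x̄₂)/SE = (45 - 50)/2.2826 = -2.1905
df = 45, t-critical = ±2.014
Decision: reject H₀

Answer: t = -2.1905, reject H₀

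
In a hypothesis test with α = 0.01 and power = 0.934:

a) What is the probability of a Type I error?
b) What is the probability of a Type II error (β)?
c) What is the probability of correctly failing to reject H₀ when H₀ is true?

Answer: a) 0.01, b) 0.066, c) 0.99

Derivation:
a) Type I error probability = α = 0.01
b) Power = P(reject H₀ | H₁ true) = 1 - β = 0.934, so Type II error probability = β = 1 - Power = 0.066
c) P(fail to reject H₀ | H₀ true) = 1 - α = 0.99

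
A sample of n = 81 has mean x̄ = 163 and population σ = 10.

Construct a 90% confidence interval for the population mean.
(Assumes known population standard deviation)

Answer: (161.1722, 164.8278)

Derivation:
Confidence level: 90%, α = 0.1
z_0.05 = 1.645
SE = σ/√n = 10/√81 = 1.1111
Margin of error = 1.645 × 1.1111 = 1.8278
CI: x̄ ± margin = 163 ± 1.8278
CI: (161.1722, 164.8278)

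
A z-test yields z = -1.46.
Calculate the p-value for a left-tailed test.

For z = -1.46:
p = P(Z < -1.46) = Φ(-1.46) = 0.0721

Answer: p-value ≈ 0.0721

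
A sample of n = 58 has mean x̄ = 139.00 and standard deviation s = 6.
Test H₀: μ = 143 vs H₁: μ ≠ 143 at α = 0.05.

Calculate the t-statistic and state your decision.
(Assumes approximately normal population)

df = n - 1 = 57
SE = s/√n = 6/√58 = 0.7878
t = (x̄ - μ₀)/SE = (139.00 - 143)/0.7878 = -5.0774
Critical value: t_{0.025,57} = ±2.002
p-value < 0.0001
Decision: reject H₀

Answer: t = -5.0774, reject H₀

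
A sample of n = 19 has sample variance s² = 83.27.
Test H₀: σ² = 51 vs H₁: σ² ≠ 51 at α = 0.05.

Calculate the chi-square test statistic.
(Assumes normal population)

df = n - 1 = 18
χ² = (n-1)s²/σ₀² = 18×83.27/51 = 29.3894
Critical values: χ²_{0.975,18} = 8.231, χ²_{0.025,18} = 31.526
Rejection region: χ² < 8.231 or χ² > 31.526
Decision: fail to reject H₀

Answer: χ² = 29.3894, fail to reject H₀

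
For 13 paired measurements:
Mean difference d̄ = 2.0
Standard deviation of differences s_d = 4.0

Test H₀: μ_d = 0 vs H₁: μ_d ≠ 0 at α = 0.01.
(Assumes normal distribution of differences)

Answer: t = 1.8028, fail to reject H₀

Derivation:
df = n - 1 = 12
SE = s_d/√n = 4.0/√13 = 1.1094
t = d̄/SE = 2.0/1.1094 = 1.8028
Critical value: t_{0.005,12} = ±3.055
p-value ≈ 0.0966
Decision: fail to reject H₀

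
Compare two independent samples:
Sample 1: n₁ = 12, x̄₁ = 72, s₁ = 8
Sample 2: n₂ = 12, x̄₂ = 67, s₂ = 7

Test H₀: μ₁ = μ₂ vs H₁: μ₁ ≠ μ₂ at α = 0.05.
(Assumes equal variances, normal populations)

Answer: t = 1.6294, fail to reject H₀

Derivation:
Pooled variance: s²_p = [11×8² + 11×7²]/(22) = 56.5000
s_p = 7.5166
SE = s_p×√(1/n₁ + 1/n₂) = 7.5166×√(1/12 + 1/12) = 3.0686
t = (x̄₁ - x̄₂)/SE = (72 - 67)/3.0686 = 1.6294
df = 22, t-critical = ±2.074
Decision: fail to reject H₀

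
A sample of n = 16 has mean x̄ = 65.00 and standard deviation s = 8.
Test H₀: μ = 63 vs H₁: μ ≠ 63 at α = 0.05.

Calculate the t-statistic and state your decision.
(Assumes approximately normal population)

Answer: t = 1.0000, fail to reject H₀

Derivation:
df = n - 1 = 15
SE = s/√n = 8/√16 = 2.0000
t = (x̄ - μ₀)/SE = (65.00 - 63)/2.0000 = 1.0000
Critical value: t_{0.025,15} = ±2.131
p-value ≈ 0.3332
Decision: fail to reject H₀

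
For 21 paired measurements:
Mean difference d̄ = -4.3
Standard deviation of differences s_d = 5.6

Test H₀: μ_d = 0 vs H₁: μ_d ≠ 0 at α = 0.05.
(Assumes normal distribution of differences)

Answer: t = -3.5188, reject H₀

Derivation:
df = n - 1 = 20
SE = s_d/√n = 5.6/√21 = 1.2220
t = d̄/SE = -4.3/1.2220 = -3.5188
Critical value: t_{0.025,20} = ±2.086
p-value ≈ 0.0022
Decision: reject H₀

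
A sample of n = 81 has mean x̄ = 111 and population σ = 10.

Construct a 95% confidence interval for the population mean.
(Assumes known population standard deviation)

Confidence level: 95%, α = 0.05
z_0.025 = 1.960
SE = σ/√n = 10/√81 = 1.1111
Margin of error = 1.960 × 1.1111 = 2.1778
CI: x̄ ± margin = 111 ± 2.1778
CI: (108.8222, 113.1778)

Answer: (108.8222, 113.1778)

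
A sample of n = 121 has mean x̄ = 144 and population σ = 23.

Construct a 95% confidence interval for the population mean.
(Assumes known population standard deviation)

Answer: (139.9018, 148.0982)

Derivation:
Confidence level: 95%, α = 0.05
z_0.025 = 1.960
SE = σ/√n = 23/√121 = 2.0909
Margin of error = 1.960 × 2.0909 = 4.0982
CI: x̄ ± margin = 144 ± 4.0982
CI: (139.9018, 148.0982)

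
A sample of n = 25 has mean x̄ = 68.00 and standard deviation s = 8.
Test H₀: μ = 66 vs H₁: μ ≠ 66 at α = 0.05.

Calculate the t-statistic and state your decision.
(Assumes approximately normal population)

Answer: t = 1.2500, fail to reject H₀

Derivation:
df = n - 1 = 24
SE = s/√n = 8/√25 = 1.6000
t = (x̄ - μ₀)/SE = (68.00 - 66)/1.6000 = 1.2500
Critical value: t_{0.025,24} = ±2.064
p-value ≈ 0.2234
Decision: fail to reject H₀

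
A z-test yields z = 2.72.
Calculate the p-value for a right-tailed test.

Answer: p-value ≈ 0.0033

Derivation:
For z = 2.72:
p = P(Z > 2.72) = 1 - Φ(2.72) = 0.0033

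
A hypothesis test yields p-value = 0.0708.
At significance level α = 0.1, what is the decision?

Compare p-value to α:
0.0708 < 0.1
Decision: reject H₀

Answer: reject H₀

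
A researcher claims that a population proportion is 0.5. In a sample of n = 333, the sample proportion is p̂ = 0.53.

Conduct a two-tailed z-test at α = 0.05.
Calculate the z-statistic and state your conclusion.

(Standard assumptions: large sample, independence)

H₀: p = 0.5, H₁: p ≠ 0.5
Standard error: SE = √(p₀(1-p₀)/n) = √(0.5×0.5/333) = 0.027400
z-statistic: z = (p̂ - p₀)/SE = (0.53 - 0.5)/0.027400 = 1.0949
Critical value: z_0.025 = ±1.960
p-value = 0.2736
Decision: fail to reject H₀ at α = 0.05

Answer: z = 1.0949, fail to reject H₀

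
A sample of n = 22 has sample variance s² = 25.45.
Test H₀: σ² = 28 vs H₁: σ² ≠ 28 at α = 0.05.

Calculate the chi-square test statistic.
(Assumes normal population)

Answer: χ² = 19.0875, fail to reject H₀

Derivation:
df = n - 1 = 21
χ² = (n-1)s²/σ₀² = 21×25.45/28 = 19.0875
Critical values: χ²_{0.975,21} = 10.283, χ²_{0.025,21} = 35.479
Rejection region: χ² < 10.283 or χ² > 35.479
Decision: fail to reject H₀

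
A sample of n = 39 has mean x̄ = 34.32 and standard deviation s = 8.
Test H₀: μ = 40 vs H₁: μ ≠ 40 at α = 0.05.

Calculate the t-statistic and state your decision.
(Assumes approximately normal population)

df = n - 1 = 38
SE = s/√n = 8/√39 = 1.2810
t = (x̄ - μ₀)/SE = (34.32 - 40)/1.2810 = -4.4340
Critical value: t_{0.025,38} = ±2.024
p-value ≈ 0.0001
Decision: reject H₀

Answer: t = -4.4340, reject H₀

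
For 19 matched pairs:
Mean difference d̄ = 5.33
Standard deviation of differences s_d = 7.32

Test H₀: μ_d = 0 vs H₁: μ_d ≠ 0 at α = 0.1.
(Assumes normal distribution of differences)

Answer: t = 3.1739, reject H₀

Derivation:
df = n - 1 = 18
SE = s_d/√n = 7.32/√19 = 1.6793
t = d̄/SE = 5.33/1.6793 = 3.1739
Critical value: t_{0.05,18} = ±1.734
p-value ≈ 0.0053
Decision: reject H₀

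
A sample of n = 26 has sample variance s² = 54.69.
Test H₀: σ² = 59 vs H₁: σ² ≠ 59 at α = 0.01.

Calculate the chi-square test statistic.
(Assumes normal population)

df = n - 1 = 25
χ² = (n-1)s²/σ₀² = 25×54.69/59 = 23.1737
Critical values: χ²_{0.995,25} = 10.520, χ²_{0.005,25} = 46.928
Rejection region: χ² < 10.520 or χ² > 46.928
Decision: fail to reject H₀

Answer: χ² = 23.1737, fail to reject H₀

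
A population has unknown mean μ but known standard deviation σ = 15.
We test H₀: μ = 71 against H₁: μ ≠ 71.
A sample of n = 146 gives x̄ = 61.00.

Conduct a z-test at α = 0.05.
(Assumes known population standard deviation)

Answer: z = -8.0554, reject H₀

Derivation:
Standard error: SE = σ/√n = 15/√146 = 1.2414
z-statistic: z = (x̄ - μ₀)/SE = (61.00 - 71)/1.2414 = -8.0554
Critical value: ±1.960
p-value < 0.0001
Decision: reject H₀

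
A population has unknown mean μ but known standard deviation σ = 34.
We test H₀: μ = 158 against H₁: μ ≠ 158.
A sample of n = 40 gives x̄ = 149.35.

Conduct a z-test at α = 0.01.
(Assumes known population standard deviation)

Answer: z = -1.6090, fail to reject H₀

Derivation:
Standard error: SE = σ/√n = 34/√40 = 5.3759
z-statistic: z = (x̄ - μ₀)/SE = (149.35 - 158)/5.3759 = -1.6090
Critical value: ±2.576
p-value = 0.1076
Decision: fail to reject H₀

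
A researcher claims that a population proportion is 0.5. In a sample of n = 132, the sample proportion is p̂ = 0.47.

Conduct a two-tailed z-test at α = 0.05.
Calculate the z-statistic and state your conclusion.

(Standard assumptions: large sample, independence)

H₀: p = 0.5, H₁: p ≠ 0.5
Standard error: SE = √(p₀(1-p₀)/n) = √(0.5×0.5/132) = 0.043519
z-statistic: z = (p̂ - p₀)/SE = (0.47 - 0.5)/0.043519 = -0.6894
Critical value: z_0.025 = ±1.960
p-value = 0.4906
Decision: fail to reject H₀ at α = 0.05

Answer: z = -0.6894, fail to reject H₀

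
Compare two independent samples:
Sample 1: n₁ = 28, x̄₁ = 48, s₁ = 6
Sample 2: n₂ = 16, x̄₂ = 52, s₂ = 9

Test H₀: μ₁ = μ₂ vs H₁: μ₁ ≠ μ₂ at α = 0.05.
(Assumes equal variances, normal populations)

Answer: t = -1.7687, fail to reject H₀

Derivation:
Pooled variance: s²_p = [27×6² + 15×9²]/(42) = 52.0714
s_p = 7.2161
SE = s_p×√(1/n₁ + 1/n₂) = 7.2161×√(1/28 + 1/16) = 2.2615
t = (x̄₁ - x̄₂)/SE = (48 - 52)/2.2615 = -1.7687
df = 42, t-critical = ±2.018
Decision: fail to reject H₀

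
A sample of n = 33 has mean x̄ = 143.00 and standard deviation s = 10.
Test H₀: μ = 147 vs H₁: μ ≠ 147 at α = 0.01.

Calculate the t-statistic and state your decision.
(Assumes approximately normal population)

Answer: t = -2.2978, fail to reject H₀

Derivation:
df = n - 1 = 32
SE = s/√n = 10/√33 = 1.7408
t = (x̄ - μ₀)/SE = (143.00 - 147)/1.7408 = -2.2978
Critical value: t_{0.005,32} = ±2.738
p-value ≈ 0.0283
Decision: fail to reject H₀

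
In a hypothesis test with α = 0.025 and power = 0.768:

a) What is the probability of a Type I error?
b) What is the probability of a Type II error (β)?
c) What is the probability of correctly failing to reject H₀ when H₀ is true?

Answer: a) 0.025, b) 0.232, c) 0.975

Derivation:
a) Type I error probability = α = 0.025
b) Power = P(reject H₀ | H₁ true) = 1 - β = 0.768, so Type II error probability = β = 1 - Power = 0.232
c) P(fail to reject H₀ | H₀ true) = 1 - α = 0.975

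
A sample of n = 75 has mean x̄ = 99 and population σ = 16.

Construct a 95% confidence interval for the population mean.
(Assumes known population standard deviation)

Confidence level: 95%, α = 0.05
z_0.025 = 1.960
SE = σ/√n = 16/√75 = 1.8475
Margin of error = 1.960 × 1.8475 = 3.6211
CI: x̄ ± margin = 99 ± 3.6211
CI: (95.3789, 102.6211)

Answer: (95.3789, 102.6211)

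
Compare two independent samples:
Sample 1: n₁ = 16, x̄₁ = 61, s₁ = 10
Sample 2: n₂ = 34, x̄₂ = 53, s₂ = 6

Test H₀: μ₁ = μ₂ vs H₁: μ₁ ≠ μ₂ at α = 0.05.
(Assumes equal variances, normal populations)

Answer: t = 3.5262, reject H₀

Derivation:
Pooled variance: s²_p = [15×10² + 33×6²]/(48) = 56.0000
s_p = 7.4833
SE = s_p×√(1/n₁ + 1/n₂) = 7.4833×√(1/16 + 1/34) = 2.2687
t = (x̄₁ - x̄₂)/SE = (61 - 53)/2.2687 = 3.5262
df = 48, t-critical = ±2.011
Decision: reject H₀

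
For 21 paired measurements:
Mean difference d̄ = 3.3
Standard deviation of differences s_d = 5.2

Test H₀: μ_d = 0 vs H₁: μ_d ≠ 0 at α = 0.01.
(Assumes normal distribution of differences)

Answer: t = 2.9083, reject H₀

Derivation:
df = n - 1 = 20
SE = s_d/√n = 5.2/√21 = 1.1347
t = d̄/SE = 3.3/1.1347 = 2.9083
Critical value: t_{0.005,20} = ±2.845
p-value ≈ 0.0087
Decision: reject H₀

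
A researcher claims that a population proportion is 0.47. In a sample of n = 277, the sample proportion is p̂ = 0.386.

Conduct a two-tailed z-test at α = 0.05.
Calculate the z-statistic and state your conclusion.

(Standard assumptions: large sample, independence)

H₀: p = 0.47, H₁: p ≠ 0.47
Standard error: SE = √(p₀(1-p₀)/n) = √(0.47×0.53/277) = 0.029988
z-statistic: z = (p̂ - p₀)/SE = (0.386 - 0.47)/0.029988 = -2.8011
Critical value: z_0.025 = ±1.960
p-value = 0.0051
Decision: reject H₀ at α = 0.05

Answer: z = -2.8011, reject H₀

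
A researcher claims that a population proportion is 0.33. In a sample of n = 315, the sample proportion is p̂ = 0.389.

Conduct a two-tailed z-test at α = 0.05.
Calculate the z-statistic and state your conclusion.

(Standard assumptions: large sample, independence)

Answer: z = 2.2270, reject H₀

Derivation:
H₀: p = 0.33, H₁: p ≠ 0.33
Standard error: SE = √(p₀(1-p₀)/n) = √(0.33×0.67/315) = 0.026493
z-statistic: z = (p̂ - p₀)/SE = (0.389 - 0.33)/0.026493 = 2.2270
Critical value: z_0.025 = ±1.960
p-value = 0.0259
Decision: reject H₀ at α = 0.05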